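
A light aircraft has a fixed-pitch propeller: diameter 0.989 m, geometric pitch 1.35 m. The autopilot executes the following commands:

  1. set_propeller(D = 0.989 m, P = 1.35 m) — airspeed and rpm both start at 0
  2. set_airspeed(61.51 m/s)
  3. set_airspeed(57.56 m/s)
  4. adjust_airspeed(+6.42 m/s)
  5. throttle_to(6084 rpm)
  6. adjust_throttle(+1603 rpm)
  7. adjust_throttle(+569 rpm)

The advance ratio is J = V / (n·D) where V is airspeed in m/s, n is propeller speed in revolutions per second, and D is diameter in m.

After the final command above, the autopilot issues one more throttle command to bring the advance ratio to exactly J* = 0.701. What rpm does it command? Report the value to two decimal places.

set_propeller: D = 0.989 m, P = 1.35 m (p = P/D = 1.365015); state ← (V=0, rpm=0)
set_airspeed(61.51): V ← 61.51 m/s
set_airspeed(57.56): V ← 57.56 m/s
adjust_airspeed(+6.42): V ← 57.56 +6.42 = 63.98 m/s
throttle_to(6084): rpm ← 6084
adjust_throttle(+1603): rpm ← 6084 +1603 = 7687
adjust_throttle(+569): rpm ← 7687 +569 = 8256
final state: V = 63.98 m/s, rpm = 8256 → n = rpm/60 = 137.600000 rev/s
target J* = 0.701; solve J* = V/(n·D) for n: n = V/(J*·D) = 63.98/(0.701 × 0.989) = 92.284747 rev/s
rpm = 60·n = 5537.084823

rpm = 5537.08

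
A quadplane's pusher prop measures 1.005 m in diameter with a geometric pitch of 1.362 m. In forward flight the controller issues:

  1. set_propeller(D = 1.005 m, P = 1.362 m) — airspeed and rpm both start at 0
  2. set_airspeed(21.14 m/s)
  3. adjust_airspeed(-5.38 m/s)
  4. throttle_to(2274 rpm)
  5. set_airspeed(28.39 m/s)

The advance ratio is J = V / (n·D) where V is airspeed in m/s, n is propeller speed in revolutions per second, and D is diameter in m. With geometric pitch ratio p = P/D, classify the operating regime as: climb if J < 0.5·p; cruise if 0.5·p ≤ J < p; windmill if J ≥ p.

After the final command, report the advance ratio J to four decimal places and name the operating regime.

set_propeller: D = 1.005 m, P = 1.362 m (p = P/D = 1.355224); state ← (V=0, rpm=0)
set_airspeed(21.14): V ← 21.14 m/s
adjust_airspeed(-5.38): V ← 21.14 -5.38 = 15.76 m/s
throttle_to(2274): rpm ← 2274
set_airspeed(28.39): V ← 28.39 m/s
final state: V = 28.39 m/s, rpm = 2274 → n = rpm/60 = 37.900000 rev/s
J = V / (n·D) = 28.39 / (37.900000 × 1.005) = 0.745350
regime bands: climb J<0.6776 | cruise [0.6776, 1.3552) | windmill J≥1.3552
J = 0.7453 → cruise

J = 0.7453, regime = cruise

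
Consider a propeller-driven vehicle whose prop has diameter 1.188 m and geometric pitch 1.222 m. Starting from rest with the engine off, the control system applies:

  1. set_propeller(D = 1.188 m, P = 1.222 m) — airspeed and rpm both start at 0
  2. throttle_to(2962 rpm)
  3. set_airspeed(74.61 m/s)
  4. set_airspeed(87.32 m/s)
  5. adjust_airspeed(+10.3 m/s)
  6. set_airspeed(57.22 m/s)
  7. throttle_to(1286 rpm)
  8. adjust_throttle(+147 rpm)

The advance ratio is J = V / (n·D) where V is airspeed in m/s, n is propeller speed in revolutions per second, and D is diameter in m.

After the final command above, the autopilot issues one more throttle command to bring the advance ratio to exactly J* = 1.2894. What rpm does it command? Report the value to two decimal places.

rpm = 2241.27

set_propeller: D = 1.188 m, P = 1.222 m (p = P/D = 1.028620); state ← (V=0, rpm=0)
throttle_to(2962): rpm ← 2962
set_airspeed(74.61): V ← 74.61 m/s
set_airspeed(87.32): V ← 87.32 m/s
adjust_airspeed(+10.3): V ← 87.32 +10.3 = 97.62 m/s
set_airspeed(57.22): V ← 57.22 m/s
throttle_to(1286): rpm ← 1286
adjust_throttle(+147): rpm ← 1286 +147 = 1433
final state: V = 57.22 m/s, rpm = 1433 → n = rpm/60 = 23.883333 rev/s
target J* = 1.2894; solve J* = V/(n·D) for n: n = V/(J*·D) = 57.22/(1.2894 × 1.188) = 37.354570 rev/s
rpm = 60·n = 2241.274228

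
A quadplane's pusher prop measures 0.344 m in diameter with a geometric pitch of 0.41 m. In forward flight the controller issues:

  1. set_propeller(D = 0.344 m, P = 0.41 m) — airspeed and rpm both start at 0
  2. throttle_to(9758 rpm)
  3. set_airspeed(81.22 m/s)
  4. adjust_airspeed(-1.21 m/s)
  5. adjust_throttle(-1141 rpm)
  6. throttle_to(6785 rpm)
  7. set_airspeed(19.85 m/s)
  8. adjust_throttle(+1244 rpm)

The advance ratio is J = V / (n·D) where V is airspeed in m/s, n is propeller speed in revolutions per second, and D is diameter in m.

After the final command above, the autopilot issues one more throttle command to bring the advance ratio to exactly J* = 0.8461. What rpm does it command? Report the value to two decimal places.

set_propeller: D = 0.344 m, P = 0.41 m (p = P/D = 1.191860); state ← (V=0, rpm=0)
throttle_to(9758): rpm ← 9758
set_airspeed(81.22): V ← 81.22 m/s
adjust_airspeed(-1.21): V ← 81.22 -1.21 = 80.01 m/s
adjust_throttle(-1141): rpm ← 9758 -1141 = 8617
throttle_to(6785): rpm ← 6785
set_airspeed(19.85): V ← 19.85 m/s
adjust_throttle(+1244): rpm ← 6785 +1244 = 8029
final state: V = 19.85 m/s, rpm = 8029 → n = rpm/60 = 133.816667 rev/s
target J* = 0.8461; solve J* = V/(n·D) for n: n = V/(J*·D) = 19.85/(0.8461 × 0.344) = 68.199372 rev/s
rpm = 60·n = 4091.962300

rpm = 4091.96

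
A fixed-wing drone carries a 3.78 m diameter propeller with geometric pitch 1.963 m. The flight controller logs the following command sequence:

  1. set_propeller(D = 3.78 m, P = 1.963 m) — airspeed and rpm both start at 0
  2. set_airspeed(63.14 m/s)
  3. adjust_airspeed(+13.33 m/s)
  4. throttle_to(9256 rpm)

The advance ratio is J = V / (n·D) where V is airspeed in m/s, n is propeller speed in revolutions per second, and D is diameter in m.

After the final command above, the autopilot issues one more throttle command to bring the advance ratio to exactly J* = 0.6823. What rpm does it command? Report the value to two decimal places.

rpm = 1779.00

set_propeller: D = 3.78 m, P = 1.963 m (p = P/D = 0.519312); state ← (V=0, rpm=0)
set_airspeed(63.14): V ← 63.14 m/s
adjust_airspeed(+13.33): V ← 63.14 +13.33 = 76.47 m/s
throttle_to(9256): rpm ← 9256
final state: V = 76.47 m/s, rpm = 9256 → n = rpm/60 = 154.266667 rev/s
target J* = 0.6823; solve J* = V/(n·D) for n: n = V/(J*·D) = 76.47/(0.6823 × 3.78) = 29.649947 rev/s
rpm = 60·n = 1778.996811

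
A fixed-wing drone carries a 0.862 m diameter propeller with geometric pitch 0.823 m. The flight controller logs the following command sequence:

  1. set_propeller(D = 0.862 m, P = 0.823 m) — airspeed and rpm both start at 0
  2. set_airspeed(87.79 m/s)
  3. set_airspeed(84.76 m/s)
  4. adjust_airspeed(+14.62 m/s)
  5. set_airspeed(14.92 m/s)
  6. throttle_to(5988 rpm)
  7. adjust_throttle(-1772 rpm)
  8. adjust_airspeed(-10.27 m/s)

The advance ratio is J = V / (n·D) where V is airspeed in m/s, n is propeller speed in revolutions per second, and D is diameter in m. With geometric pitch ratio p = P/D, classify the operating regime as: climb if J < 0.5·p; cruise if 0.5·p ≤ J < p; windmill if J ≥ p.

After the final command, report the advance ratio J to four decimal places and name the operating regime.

J = 0.0768, regime = climb

set_propeller: D = 0.862 m, P = 0.823 m (p = P/D = 0.954756); state ← (V=0, rpm=0)
set_airspeed(87.79): V ← 87.79 m/s
set_airspeed(84.76): V ← 84.76 m/s
adjust_airspeed(+14.62): V ← 84.76 +14.62 = 99.38 m/s
set_airspeed(14.92): V ← 14.92 m/s
throttle_to(5988): rpm ← 5988
adjust_throttle(-1772): rpm ← 5988 -1772 = 4216
adjust_airspeed(-10.27): V ← 14.92 -10.27 = 4.65 m/s
final state: V = 4.65 m/s, rpm = 4216 → n = rpm/60 = 70.266667 rev/s
J = V / (n·D) = 4.65 / (70.266667 × 0.862) = 0.076771
regime bands: climb J<0.4774 | cruise [0.4774, 0.9548) | windmill J≥0.9548
J = 0.0768 → climb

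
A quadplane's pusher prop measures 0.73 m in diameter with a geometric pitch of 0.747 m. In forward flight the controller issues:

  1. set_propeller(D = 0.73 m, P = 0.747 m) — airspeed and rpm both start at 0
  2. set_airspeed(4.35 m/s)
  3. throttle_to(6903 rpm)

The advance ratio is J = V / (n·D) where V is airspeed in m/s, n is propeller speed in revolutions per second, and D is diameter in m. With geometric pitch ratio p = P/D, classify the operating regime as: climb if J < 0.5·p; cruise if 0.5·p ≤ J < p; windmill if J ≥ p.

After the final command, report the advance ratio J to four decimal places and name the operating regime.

set_propeller: D = 0.73 m, P = 0.747 m (p = P/D = 1.023288); state ← (V=0, rpm=0)
set_airspeed(4.35): V ← 4.35 m/s
throttle_to(6903): rpm ← 6903
final state: V = 4.35 m/s, rpm = 6903 → n = rpm/60 = 115.050000 rev/s
J = V / (n·D) = 4.35 / (115.050000 × 0.73) = 0.051794
regime bands: climb J<0.5116 | cruise [0.5116, 1.0233) | windmill J≥1.0233
J = 0.0518 → climb

J = 0.0518, regime = climb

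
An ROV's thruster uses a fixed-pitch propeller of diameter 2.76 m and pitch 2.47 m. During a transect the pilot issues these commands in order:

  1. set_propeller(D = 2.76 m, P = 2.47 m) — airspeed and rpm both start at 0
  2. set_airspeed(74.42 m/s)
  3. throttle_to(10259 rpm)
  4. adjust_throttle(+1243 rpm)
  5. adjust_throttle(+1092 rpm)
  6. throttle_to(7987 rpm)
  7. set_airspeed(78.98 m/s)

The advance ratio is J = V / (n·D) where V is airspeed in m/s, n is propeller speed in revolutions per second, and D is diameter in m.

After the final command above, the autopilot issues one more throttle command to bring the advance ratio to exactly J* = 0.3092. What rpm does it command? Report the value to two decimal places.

set_propeller: D = 2.76 m, P = 2.47 m (p = P/D = 0.894928); state ← (V=0, rpm=0)
set_airspeed(74.42): V ← 74.42 m/s
throttle_to(10259): rpm ← 10259
adjust_throttle(+1243): rpm ← 10259 +1243 = 11502
adjust_throttle(+1092): rpm ← 11502 +1092 = 12594
throttle_to(7987): rpm ← 7987
set_airspeed(78.98): V ← 78.98 m/s
final state: V = 78.98 m/s, rpm = 7987 → n = rpm/60 = 133.116667 rev/s
target J* = 0.3092; solve J* = V/(n·D) for n: n = V/(J*·D) = 78.98/(0.3092 × 2.76) = 92.548325 rev/s
rpm = 60·n = 5552.899488

rpm = 5552.90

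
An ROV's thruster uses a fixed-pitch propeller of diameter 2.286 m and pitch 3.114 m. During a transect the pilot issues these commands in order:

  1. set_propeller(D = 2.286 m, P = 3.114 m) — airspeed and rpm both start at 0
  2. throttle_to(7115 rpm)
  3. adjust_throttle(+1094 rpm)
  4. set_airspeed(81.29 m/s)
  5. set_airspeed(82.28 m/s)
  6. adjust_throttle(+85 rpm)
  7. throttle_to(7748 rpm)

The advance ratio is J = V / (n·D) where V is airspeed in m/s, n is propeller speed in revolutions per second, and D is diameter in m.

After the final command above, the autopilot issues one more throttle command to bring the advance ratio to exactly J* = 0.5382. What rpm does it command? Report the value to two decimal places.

set_propeller: D = 2.286 m, P = 3.114 m (p = P/D = 1.362205); state ← (V=0, rpm=0)
throttle_to(7115): rpm ← 7115
adjust_throttle(+1094): rpm ← 7115 +1094 = 8209
set_airspeed(81.29): V ← 81.29 m/s
set_airspeed(82.28): V ← 82.28 m/s
adjust_throttle(+85): rpm ← 8209 +85 = 8294
throttle_to(7748): rpm ← 7748
final state: V = 82.28 m/s, rpm = 7748 → n = rpm/60 = 129.133333 rev/s
target J* = 0.5382; solve J* = V/(n·D) for n: n = V/(J*·D) = 82.28/(0.5382 × 2.286) = 66.876627 rev/s
rpm = 60·n = 4012.597645

rpm = 4012.60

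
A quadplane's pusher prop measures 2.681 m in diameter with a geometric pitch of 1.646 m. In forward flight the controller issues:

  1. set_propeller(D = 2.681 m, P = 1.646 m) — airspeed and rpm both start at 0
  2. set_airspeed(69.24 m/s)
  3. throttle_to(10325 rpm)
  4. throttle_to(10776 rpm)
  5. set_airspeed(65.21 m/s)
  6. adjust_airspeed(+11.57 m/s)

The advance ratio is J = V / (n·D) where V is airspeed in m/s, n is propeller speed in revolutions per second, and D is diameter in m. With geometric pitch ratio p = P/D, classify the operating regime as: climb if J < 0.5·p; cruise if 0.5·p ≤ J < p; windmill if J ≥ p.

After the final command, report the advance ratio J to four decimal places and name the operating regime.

J = 0.1595, regime = climb

set_propeller: D = 2.681 m, P = 1.646 m (p = P/D = 0.613950); state ← (V=0, rpm=0)
set_airspeed(69.24): V ← 69.24 m/s
throttle_to(10325): rpm ← 10325
throttle_to(10776): rpm ← 10776
set_airspeed(65.21): V ← 65.21 m/s
adjust_airspeed(+11.57): V ← 65.21 +11.57 = 76.78 m/s
final state: V = 76.78 m/s, rpm = 10776 → n = rpm/60 = 179.600000 rev/s
J = V / (n·D) = 76.78 / (179.600000 × 2.681) = 0.159458
regime bands: climb J<0.3070 | cruise [0.3070, 0.6140) | windmill J≥0.6140
J = 0.1595 → climb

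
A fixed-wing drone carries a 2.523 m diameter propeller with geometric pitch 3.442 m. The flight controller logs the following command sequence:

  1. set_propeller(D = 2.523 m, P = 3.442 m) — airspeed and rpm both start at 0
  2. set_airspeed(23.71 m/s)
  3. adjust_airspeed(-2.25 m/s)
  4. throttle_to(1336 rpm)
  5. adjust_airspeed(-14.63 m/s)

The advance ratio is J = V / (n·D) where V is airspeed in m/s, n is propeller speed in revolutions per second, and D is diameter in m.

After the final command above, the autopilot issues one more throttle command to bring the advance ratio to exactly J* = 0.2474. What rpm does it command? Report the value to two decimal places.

set_propeller: D = 2.523 m, P = 3.442 m (p = P/D = 1.364249); state ← (V=0, rpm=0)
set_airspeed(23.71): V ← 23.71 m/s
adjust_airspeed(-2.25): V ← 23.71 -2.25 = 21.46 m/s
throttle_to(1336): rpm ← 1336
adjust_airspeed(-14.63): V ← 21.46 -14.63 = 6.83 m/s
final state: V = 6.83 m/s, rpm = 1336 → n = rpm/60 = 22.266667 rev/s
target J* = 0.2474; solve J* = V/(n·D) for n: n = V/(J*·D) = 6.83/(0.2474 × 2.523) = 10.942178 rev/s
rpm = 60·n = 656.530654

rpm = 656.53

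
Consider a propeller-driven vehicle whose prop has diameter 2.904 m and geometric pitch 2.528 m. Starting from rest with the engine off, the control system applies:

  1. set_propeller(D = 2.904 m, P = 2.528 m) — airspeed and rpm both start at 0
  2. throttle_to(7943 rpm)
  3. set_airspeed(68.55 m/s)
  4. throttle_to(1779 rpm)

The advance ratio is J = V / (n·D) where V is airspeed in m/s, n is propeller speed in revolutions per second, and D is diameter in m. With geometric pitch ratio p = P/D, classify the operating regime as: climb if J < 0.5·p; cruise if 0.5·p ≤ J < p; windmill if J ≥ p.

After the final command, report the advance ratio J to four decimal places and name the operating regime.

set_propeller: D = 2.904 m, P = 2.528 m (p = P/D = 0.870523); state ← (V=0, rpm=0)
throttle_to(7943): rpm ← 7943
set_airspeed(68.55): V ← 68.55 m/s
throttle_to(1779): rpm ← 1779
final state: V = 68.55 m/s, rpm = 1779 → n = rpm/60 = 29.650000 rev/s
J = V / (n·D) = 68.55 / (29.650000 × 2.904) = 0.796134
regime bands: climb J<0.4353 | cruise [0.4353, 0.8705) | windmill J≥0.8705
J = 0.7961 → cruise

J = 0.7961, regime = cruise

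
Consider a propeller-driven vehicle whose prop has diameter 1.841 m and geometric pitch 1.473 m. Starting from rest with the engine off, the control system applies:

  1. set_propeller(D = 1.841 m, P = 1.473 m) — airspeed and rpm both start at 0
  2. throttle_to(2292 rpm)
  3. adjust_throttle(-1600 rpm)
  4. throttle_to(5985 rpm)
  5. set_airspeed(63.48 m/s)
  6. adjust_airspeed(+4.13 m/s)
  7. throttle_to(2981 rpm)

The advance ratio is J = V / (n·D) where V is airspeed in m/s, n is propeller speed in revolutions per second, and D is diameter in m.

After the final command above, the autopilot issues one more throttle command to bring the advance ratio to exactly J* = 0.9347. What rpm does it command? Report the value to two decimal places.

rpm = 2357.42

set_propeller: D = 1.841 m, P = 1.473 m (p = P/D = 0.800109); state ← (V=0, rpm=0)
throttle_to(2292): rpm ← 2292
adjust_throttle(-1600): rpm ← 2292 -1600 = 692
throttle_to(5985): rpm ← 5985
set_airspeed(63.48): V ← 63.48 m/s
adjust_airspeed(+4.13): V ← 63.48 +4.13 = 67.61 m/s
throttle_to(2981): rpm ← 2981
final state: V = 67.61 m/s, rpm = 2981 → n = rpm/60 = 49.683333 rev/s
target J* = 0.9347; solve J* = V/(n·D) for n: n = V/(J*·D) = 67.61/(0.9347 × 1.841) = 39.290260 rev/s
rpm = 60·n = 2357.415611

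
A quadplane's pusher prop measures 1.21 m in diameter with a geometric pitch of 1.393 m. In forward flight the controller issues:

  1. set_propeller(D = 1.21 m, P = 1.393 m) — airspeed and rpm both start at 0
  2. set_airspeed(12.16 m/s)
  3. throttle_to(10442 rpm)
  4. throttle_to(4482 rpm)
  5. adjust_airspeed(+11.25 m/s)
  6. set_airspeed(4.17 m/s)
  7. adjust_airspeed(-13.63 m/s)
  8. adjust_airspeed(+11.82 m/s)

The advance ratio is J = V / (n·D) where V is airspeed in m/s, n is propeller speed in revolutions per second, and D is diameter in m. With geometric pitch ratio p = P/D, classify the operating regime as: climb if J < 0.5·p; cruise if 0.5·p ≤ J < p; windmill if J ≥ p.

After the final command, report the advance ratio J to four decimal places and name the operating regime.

set_propeller: D = 1.21 m, P = 1.393 m (p = P/D = 1.151240); state ← (V=0, rpm=0)
set_airspeed(12.16): V ← 12.16 m/s
throttle_to(10442): rpm ← 10442
throttle_to(4482): rpm ← 4482
adjust_airspeed(+11.25): V ← 12.16 +11.25 = 23.41 m/s
set_airspeed(4.17): V ← 4.17 m/s
adjust_airspeed(-13.63): V ← 4.17 -13.63 = -9.46 m/s
adjust_airspeed(+11.82): V ← -9.46 +11.82 = 2.36 m/s
final state: V = 2.36 m/s, rpm = 4482 → n = rpm/60 = 74.700000 rev/s
J = V / (n·D) = 2.36 / (74.700000 × 1.21) = 0.026110
regime bands: climb J<0.5756 | cruise [0.5756, 1.1512) | windmill J≥1.1512
J = 0.0261 → climb

J = 0.0261, regime = climb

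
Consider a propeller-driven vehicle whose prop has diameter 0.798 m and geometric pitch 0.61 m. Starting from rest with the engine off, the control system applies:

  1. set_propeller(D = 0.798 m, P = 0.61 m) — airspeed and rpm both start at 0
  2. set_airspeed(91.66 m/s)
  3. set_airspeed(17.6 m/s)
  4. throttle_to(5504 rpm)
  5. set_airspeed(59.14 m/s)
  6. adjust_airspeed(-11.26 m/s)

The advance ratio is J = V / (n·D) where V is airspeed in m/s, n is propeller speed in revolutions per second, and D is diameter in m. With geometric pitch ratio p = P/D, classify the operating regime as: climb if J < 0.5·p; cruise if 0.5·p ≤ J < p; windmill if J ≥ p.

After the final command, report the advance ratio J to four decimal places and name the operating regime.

J = 0.6541, regime = cruise

set_propeller: D = 0.798 m, P = 0.61 m (p = P/D = 0.764411); state ← (V=0, rpm=0)
set_airspeed(91.66): V ← 91.66 m/s
set_airspeed(17.6): V ← 17.6 m/s
throttle_to(5504): rpm ← 5504
set_airspeed(59.14): V ← 59.14 m/s
adjust_airspeed(-11.26): V ← 59.14 -11.26 = 47.88 m/s
final state: V = 47.88 m/s, rpm = 5504 → n = rpm/60 = 91.733333 rev/s
J = V / (n·D) = 47.88 / (91.733333 × 0.798) = 0.654070
regime bands: climb J<0.3822 | cruise [0.3822, 0.7644) | windmill J≥0.7644
J = 0.6541 → cruise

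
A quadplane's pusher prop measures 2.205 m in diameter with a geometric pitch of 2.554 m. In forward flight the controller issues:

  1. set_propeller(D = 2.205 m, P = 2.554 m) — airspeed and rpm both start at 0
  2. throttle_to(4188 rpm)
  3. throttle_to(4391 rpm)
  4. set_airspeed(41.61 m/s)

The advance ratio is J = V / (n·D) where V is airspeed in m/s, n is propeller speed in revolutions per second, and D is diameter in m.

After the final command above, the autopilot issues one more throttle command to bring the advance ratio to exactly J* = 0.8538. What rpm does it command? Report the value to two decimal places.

rpm = 1326.12

set_propeller: D = 2.205 m, P = 2.554 m (p = P/D = 1.158277); state ← (V=0, rpm=0)
throttle_to(4188): rpm ← 4188
throttle_to(4391): rpm ← 4391
set_airspeed(41.61): V ← 41.61 m/s
final state: V = 41.61 m/s, rpm = 4391 → n = rpm/60 = 73.183333 rev/s
target J* = 0.8538; solve J* = V/(n·D) for n: n = V/(J*·D) = 41.61/(0.8538 × 2.205) = 22.102071 rev/s
rpm = 60·n = 1326.124266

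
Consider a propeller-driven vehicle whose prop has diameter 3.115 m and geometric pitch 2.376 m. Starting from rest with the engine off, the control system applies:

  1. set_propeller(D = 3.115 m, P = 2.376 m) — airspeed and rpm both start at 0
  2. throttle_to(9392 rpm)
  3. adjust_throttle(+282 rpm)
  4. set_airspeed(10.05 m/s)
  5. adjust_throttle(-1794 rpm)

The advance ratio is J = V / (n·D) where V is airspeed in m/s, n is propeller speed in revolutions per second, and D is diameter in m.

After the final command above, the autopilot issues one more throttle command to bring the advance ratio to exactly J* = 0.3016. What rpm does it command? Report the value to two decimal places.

set_propeller: D = 3.115 m, P = 2.376 m (p = P/D = 0.762761); state ← (V=0, rpm=0)
throttle_to(9392): rpm ← 9392
adjust_throttle(+282): rpm ← 9392 +282 = 9674
set_airspeed(10.05): V ← 10.05 m/s
adjust_throttle(-1794): rpm ← 9674 -1794 = 7880
final state: V = 10.05 m/s, rpm = 7880 → n = rpm/60 = 131.333333 rev/s
target J* = 0.3016; solve J* = V/(n·D) for n: n = V/(J*·D) = 10.05/(0.3016 × 3.115) = 10.697362 rev/s
rpm = 60·n = 641.841692

rpm = 641.84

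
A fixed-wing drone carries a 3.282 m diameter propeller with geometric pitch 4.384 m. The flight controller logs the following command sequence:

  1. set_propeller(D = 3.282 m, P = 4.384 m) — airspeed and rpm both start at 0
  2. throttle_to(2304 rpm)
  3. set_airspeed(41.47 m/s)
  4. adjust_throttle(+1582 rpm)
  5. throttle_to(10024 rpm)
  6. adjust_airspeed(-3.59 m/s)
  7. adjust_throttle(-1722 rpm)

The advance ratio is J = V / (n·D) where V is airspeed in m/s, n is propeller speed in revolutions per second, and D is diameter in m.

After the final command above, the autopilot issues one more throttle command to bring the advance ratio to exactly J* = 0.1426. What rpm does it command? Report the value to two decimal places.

set_propeller: D = 3.282 m, P = 4.384 m (p = P/D = 1.335771); state ← (V=0, rpm=0)
throttle_to(2304): rpm ← 2304
set_airspeed(41.47): V ← 41.47 m/s
adjust_throttle(+1582): rpm ← 2304 +1582 = 3886
throttle_to(10024): rpm ← 10024
adjust_airspeed(-3.59): V ← 41.47 -3.59 = 37.88 m/s
adjust_throttle(-1722): rpm ← 10024 -1722 = 8302
final state: V = 37.88 m/s, rpm = 8302 → n = rpm/60 = 138.366667 rev/s
target J* = 0.1426; solve J* = V/(n·D) for n: n = V/(J*·D) = 37.88/(0.1426 × 3.282) = 80.937888 rev/s
rpm = 60·n = 4856.273285

rpm = 4856.27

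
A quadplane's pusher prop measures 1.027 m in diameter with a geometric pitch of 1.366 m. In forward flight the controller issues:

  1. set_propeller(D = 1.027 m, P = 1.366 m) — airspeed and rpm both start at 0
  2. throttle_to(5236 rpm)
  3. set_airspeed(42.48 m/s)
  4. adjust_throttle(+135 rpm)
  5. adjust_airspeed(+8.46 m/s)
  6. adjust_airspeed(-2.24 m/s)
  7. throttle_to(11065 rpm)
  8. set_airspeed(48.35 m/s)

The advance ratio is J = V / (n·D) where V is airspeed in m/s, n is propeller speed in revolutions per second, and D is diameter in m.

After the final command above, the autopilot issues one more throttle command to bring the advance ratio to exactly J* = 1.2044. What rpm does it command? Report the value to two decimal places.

set_propeller: D = 1.027 m, P = 1.366 m (p = P/D = 1.330088); state ← (V=0, rpm=0)
throttle_to(5236): rpm ← 5236
set_airspeed(42.48): V ← 42.48 m/s
adjust_throttle(+135): rpm ← 5236 +135 = 5371
adjust_airspeed(+8.46): V ← 42.48 +8.46 = 50.94 m/s
adjust_airspeed(-2.24): V ← 50.94 -2.24 = 48.7 m/s
throttle_to(11065): rpm ← 11065
set_airspeed(48.35): V ← 48.35 m/s
final state: V = 48.35 m/s, rpm = 11065 → n = rpm/60 = 184.416667 rev/s
target J* = 1.2044; solve J* = V/(n·D) for n: n = V/(J*·D) = 48.35/(1.2044 × 1.027) = 39.089066 rev/s
rpm = 60·n = 2345.343930

rpm = 2345.34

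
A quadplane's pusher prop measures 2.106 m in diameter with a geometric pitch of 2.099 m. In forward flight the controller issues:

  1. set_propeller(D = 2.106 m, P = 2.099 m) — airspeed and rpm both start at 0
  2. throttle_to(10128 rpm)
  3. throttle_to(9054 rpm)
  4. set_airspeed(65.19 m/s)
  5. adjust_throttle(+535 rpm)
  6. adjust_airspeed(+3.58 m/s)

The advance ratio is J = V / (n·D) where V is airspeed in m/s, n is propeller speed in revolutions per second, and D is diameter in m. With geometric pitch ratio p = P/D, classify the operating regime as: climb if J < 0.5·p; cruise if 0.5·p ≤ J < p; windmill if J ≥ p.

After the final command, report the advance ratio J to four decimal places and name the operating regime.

J = 0.2043, regime = climb

set_propeller: D = 2.106 m, P = 2.099 m (p = P/D = 0.996676); state ← (V=0, rpm=0)
throttle_to(10128): rpm ← 10128
throttle_to(9054): rpm ← 9054
set_airspeed(65.19): V ← 65.19 m/s
adjust_throttle(+535): rpm ← 9054 +535 = 9589
adjust_airspeed(+3.58): V ← 65.19 +3.58 = 68.77 m/s
final state: V = 68.77 m/s, rpm = 9589 → n = rpm/60 = 159.816667 rev/s
J = V / (n·D) = 68.77 / (159.816667 × 2.106) = 0.204324
regime bands: climb J<0.4983 | cruise [0.4983, 0.9967) | windmill J≥0.9967
J = 0.2043 → climb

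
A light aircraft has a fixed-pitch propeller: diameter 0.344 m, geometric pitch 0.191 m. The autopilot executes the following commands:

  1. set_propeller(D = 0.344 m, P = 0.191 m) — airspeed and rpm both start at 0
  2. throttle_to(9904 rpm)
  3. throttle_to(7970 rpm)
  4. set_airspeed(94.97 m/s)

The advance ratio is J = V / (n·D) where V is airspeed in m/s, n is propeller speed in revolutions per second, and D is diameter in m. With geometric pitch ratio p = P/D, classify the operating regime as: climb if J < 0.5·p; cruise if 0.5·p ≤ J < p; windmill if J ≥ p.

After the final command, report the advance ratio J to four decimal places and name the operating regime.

set_propeller: D = 0.344 m, P = 0.191 m (p = P/D = 0.555233); state ← (V=0, rpm=0)
throttle_to(9904): rpm ← 9904
throttle_to(7970): rpm ← 7970
set_airspeed(94.97): V ← 94.97 m/s
final state: V = 94.97 m/s, rpm = 7970 → n = rpm/60 = 132.833333 rev/s
J = V / (n·D) = 94.97 / (132.833333 × 0.344) = 2.078361
regime bands: climb J<0.2776 | cruise [0.2776, 0.5552) | windmill J≥0.5552
J = 2.0784 → windmill

J = 2.0784, regime = windmill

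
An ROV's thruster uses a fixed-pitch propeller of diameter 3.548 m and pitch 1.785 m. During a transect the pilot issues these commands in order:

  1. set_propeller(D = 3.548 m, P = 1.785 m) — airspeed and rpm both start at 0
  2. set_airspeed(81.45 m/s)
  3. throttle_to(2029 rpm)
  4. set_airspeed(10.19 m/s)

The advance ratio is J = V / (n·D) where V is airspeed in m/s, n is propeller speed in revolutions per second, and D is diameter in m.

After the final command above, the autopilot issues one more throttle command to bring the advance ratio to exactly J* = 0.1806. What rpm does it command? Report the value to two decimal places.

rpm = 954.17

set_propeller: D = 3.548 m, P = 1.785 m (p = P/D = 0.503100); state ← (V=0, rpm=0)
set_airspeed(81.45): V ← 81.45 m/s
throttle_to(2029): rpm ← 2029
set_airspeed(10.19): V ← 10.19 m/s
final state: V = 10.19 m/s, rpm = 2029 → n = rpm/60 = 33.816667 rev/s
target J* = 0.1806; solve J* = V/(n·D) for n: n = V/(J*·D) = 10.19/(0.1806 × 3.548) = 15.902772 rev/s
rpm = 60·n = 954.166308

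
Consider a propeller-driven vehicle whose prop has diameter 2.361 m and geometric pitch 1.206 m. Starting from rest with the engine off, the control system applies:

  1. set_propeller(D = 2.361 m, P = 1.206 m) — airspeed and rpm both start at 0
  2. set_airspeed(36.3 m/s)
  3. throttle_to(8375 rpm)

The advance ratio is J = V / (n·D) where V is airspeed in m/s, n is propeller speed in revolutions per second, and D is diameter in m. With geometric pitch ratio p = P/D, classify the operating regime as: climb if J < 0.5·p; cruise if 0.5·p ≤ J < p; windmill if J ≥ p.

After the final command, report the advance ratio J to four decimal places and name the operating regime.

set_propeller: D = 2.361 m, P = 1.206 m (p = P/D = 0.510801); state ← (V=0, rpm=0)
set_airspeed(36.3): V ← 36.3 m/s
throttle_to(8375): rpm ← 8375
final state: V = 36.3 m/s, rpm = 8375 → n = rpm/60 = 139.583333 rev/s
J = V / (n·D) = 36.3 / (139.583333 × 2.361) = 0.110148
regime bands: climb J<0.2554 | cruise [0.2554, 0.5108) | windmill J≥0.5108
J = 0.1101 → climb

J = 0.1101, regime = climb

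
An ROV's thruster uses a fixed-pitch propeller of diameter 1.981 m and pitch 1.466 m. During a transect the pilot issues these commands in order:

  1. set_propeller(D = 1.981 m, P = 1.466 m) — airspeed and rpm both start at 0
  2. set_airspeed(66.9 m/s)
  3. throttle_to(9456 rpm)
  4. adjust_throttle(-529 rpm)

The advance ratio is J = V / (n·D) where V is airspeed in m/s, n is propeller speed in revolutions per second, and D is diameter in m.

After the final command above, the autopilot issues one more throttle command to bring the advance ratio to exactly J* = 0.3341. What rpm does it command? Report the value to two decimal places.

set_propeller: D = 1.981 m, P = 1.466 m (p = P/D = 0.740030); state ← (V=0, rpm=0)
set_airspeed(66.9): V ← 66.9 m/s
throttle_to(9456): rpm ← 9456
adjust_throttle(-529): rpm ← 9456 -529 = 8927
final state: V = 66.9 m/s, rpm = 8927 → n = rpm/60 = 148.783333 rev/s
target J* = 0.3341; solve J* = V/(n·D) for n: n = V/(J*·D) = 66.9/(0.3341 × 1.981) = 101.079984 rev/s
rpm = 60·n = 6064.799069

rpm = 6064.80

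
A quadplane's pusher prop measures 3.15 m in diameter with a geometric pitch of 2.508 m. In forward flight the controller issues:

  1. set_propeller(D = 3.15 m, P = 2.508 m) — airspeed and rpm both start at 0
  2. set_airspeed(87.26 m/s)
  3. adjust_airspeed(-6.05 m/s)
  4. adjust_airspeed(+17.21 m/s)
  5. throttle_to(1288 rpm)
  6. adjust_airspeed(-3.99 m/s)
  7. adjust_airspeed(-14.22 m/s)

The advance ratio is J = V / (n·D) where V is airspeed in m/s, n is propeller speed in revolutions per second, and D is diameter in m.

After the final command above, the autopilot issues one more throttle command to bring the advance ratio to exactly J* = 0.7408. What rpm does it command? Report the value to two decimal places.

set_propeller: D = 3.15 m, P = 2.508 m (p = P/D = 0.796190); state ← (V=0, rpm=0)
set_airspeed(87.26): V ← 87.26 m/s
adjust_airspeed(-6.05): V ← 87.26 -6.05 = 81.21 m/s
adjust_airspeed(+17.21): V ← 81.21 +17.21 = 98.42 m/s
throttle_to(1288): rpm ← 1288
adjust_airspeed(-3.99): V ← 98.42 -3.99 = 94.43 m/s
adjust_airspeed(-14.22): V ← 94.43 -14.22 = 80.21 m/s
final state: V = 80.21 m/s, rpm = 1288 → n = rpm/60 = 21.466667 rev/s
target J* = 0.7408; solve J* = V/(n·D) for n: n = V/(J*·D) = 80.21/(0.7408 × 3.15) = 34.372964 rev/s
rpm = 60·n = 2062.377867

rpm = 2062.38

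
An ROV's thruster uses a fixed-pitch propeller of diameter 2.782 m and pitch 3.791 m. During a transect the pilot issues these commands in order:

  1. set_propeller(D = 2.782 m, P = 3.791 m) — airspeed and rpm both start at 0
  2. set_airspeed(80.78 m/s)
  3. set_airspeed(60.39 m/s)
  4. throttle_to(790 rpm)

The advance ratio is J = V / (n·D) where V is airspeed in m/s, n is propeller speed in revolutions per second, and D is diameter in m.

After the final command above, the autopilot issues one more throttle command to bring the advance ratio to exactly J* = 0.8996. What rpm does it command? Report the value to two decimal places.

rpm = 1447.80

set_propeller: D = 2.782 m, P = 3.791 m (p = P/D = 1.362689); state ← (V=0, rpm=0)
set_airspeed(80.78): V ← 80.78 m/s
set_airspeed(60.39): V ← 60.39 m/s
throttle_to(790): rpm ← 790
final state: V = 60.39 m/s, rpm = 790 → n = rpm/60 = 13.166667 rev/s
target J* = 0.8996; solve J* = V/(n·D) for n: n = V/(J*·D) = 60.39/(0.8996 × 2.782) = 24.130063 rev/s
rpm = 60·n = 1447.803785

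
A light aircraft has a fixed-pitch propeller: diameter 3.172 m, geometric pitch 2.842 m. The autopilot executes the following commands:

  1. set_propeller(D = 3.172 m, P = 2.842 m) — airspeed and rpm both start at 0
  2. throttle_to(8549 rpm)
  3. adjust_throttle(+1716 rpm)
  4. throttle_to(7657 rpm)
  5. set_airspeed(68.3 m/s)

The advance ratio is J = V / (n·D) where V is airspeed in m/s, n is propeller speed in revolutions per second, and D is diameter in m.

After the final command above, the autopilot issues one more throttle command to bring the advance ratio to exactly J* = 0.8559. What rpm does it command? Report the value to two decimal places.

set_propeller: D = 3.172 m, P = 2.842 m (p = P/D = 0.895965); state ← (V=0, rpm=0)
throttle_to(8549): rpm ← 8549
adjust_throttle(+1716): rpm ← 8549 +1716 = 10265
throttle_to(7657): rpm ← 7657
set_airspeed(68.3): V ← 68.3 m/s
final state: V = 68.3 m/s, rpm = 7657 → n = rpm/60 = 127.616667 rev/s
target J* = 0.8559; solve J* = V/(n·D) for n: n = V/(J*·D) = 68.3/(0.8559 × 3.172) = 25.157327 rev/s
rpm = 60·n = 1509.439633

rpm = 1509.44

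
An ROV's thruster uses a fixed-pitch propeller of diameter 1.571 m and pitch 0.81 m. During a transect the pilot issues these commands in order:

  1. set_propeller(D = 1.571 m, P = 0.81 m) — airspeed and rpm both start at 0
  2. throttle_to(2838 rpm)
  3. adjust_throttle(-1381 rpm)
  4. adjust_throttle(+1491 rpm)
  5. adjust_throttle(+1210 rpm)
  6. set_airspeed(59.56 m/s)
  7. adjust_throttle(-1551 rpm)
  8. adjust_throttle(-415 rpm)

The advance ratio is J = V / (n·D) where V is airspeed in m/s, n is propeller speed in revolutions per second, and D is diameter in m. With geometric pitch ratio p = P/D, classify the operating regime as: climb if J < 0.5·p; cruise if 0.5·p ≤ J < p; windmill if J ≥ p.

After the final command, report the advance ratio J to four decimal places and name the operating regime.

set_propeller: D = 1.571 m, P = 0.81 m (p = P/D = 0.515595); state ← (V=0, rpm=0)
throttle_to(2838): rpm ← 2838
adjust_throttle(-1381): rpm ← 2838 -1381 = 1457
adjust_throttle(+1491): rpm ← 1457 +1491 = 2948
adjust_throttle(+1210): rpm ← 2948 +1210 = 4158
set_airspeed(59.56): V ← 59.56 m/s
adjust_throttle(-1551): rpm ← 4158 -1551 = 2607
adjust_throttle(-415): rpm ← 2607 -415 = 2192
final state: V = 59.56 m/s, rpm = 2192 → n = rpm/60 = 36.533333 rev/s
J = V / (n·D) = 59.56 / (36.533333 × 1.571) = 1.037742
regime bands: climb J<0.2578 | cruise [0.2578, 0.5156) | windmill J≥0.5156
J = 1.0377 → windmill

J = 1.0377, regime = windmill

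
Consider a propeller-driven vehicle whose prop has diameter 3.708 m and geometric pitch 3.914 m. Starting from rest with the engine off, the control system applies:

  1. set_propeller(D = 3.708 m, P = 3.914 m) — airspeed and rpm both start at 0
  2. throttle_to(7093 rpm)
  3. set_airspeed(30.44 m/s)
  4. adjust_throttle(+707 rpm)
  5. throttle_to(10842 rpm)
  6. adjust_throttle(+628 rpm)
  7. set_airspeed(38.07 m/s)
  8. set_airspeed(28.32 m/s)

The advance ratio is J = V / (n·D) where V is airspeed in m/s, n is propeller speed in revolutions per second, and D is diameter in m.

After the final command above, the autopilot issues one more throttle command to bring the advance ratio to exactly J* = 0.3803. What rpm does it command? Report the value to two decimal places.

set_propeller: D = 3.708 m, P = 3.914 m (p = P/D = 1.055556); state ← (V=0, rpm=0)
throttle_to(7093): rpm ← 7093
set_airspeed(30.44): V ← 30.44 m/s
adjust_throttle(+707): rpm ← 7093 +707 = 7800
throttle_to(10842): rpm ← 10842
adjust_throttle(+628): rpm ← 10842 +628 = 11470
set_airspeed(38.07): V ← 38.07 m/s
set_airspeed(28.32): V ← 28.32 m/s
final state: V = 28.32 m/s, rpm = 11470 → n = rpm/60 = 191.166667 rev/s
target J* = 0.3803; solve J* = V/(n·D) for n: n = V/(J*·D) = 28.32/(0.3803 × 3.708) = 20.082936 rev/s
rpm = 60·n = 1204.976143

rpm = 1204.98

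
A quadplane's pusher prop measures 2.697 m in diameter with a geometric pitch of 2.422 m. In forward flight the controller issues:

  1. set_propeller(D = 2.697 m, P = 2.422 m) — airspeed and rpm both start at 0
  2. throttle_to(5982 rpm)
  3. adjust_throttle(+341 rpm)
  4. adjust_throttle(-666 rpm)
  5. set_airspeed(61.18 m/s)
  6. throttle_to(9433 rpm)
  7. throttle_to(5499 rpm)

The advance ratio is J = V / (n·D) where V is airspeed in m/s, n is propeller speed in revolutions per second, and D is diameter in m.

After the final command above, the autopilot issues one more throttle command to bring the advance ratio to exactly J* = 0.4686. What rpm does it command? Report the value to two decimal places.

set_propeller: D = 2.697 m, P = 2.422 m (p = P/D = 0.898035); state ← (V=0, rpm=0)
throttle_to(5982): rpm ← 5982
adjust_throttle(+341): rpm ← 5982 +341 = 6323
adjust_throttle(-666): rpm ← 6323 -666 = 5657
set_airspeed(61.18): V ← 61.18 m/s
throttle_to(9433): rpm ← 9433
throttle_to(5499): rpm ← 5499
final state: V = 61.18 m/s, rpm = 5499 → n = rpm/60 = 91.650000 rev/s
target J* = 0.4686; solve J* = V/(n·D) for n: n = V/(J*·D) = 61.18/(0.4686 × 2.697) = 48.409015 rev/s
rpm = 60·n = 2904.540873

rpm = 2904.54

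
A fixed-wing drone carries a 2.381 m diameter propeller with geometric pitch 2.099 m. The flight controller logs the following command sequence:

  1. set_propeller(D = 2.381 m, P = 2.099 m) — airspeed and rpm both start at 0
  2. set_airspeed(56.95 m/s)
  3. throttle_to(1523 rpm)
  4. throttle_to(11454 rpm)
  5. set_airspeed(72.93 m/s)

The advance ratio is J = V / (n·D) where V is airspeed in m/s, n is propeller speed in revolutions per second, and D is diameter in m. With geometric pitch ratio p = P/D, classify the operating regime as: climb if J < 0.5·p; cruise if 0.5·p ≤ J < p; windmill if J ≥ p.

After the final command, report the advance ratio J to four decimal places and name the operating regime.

J = 0.1605, regime = climb

set_propeller: D = 2.381 m, P = 2.099 m (p = P/D = 0.881562); state ← (V=0, rpm=0)
set_airspeed(56.95): V ← 56.95 m/s
throttle_to(1523): rpm ← 1523
throttle_to(11454): rpm ← 11454
set_airspeed(72.93): V ← 72.93 m/s
final state: V = 72.93 m/s, rpm = 11454 → n = rpm/60 = 190.900000 rev/s
J = V / (n·D) = 72.93 / (190.900000 × 2.381) = 0.160450
regime bands: climb J<0.4408 | cruise [0.4408, 0.8816) | windmill J≥0.8816
J = 0.1605 → climb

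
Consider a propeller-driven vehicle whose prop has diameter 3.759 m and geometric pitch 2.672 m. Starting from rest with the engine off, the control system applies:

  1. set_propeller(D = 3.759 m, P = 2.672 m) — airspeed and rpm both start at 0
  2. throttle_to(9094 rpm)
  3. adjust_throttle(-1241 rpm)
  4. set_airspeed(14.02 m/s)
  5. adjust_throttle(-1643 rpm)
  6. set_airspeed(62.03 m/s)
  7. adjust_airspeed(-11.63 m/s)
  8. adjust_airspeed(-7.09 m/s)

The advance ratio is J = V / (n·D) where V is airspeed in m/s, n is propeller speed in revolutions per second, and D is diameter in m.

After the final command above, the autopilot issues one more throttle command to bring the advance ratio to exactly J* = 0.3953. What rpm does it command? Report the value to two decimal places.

rpm = 1748.80

set_propeller: D = 3.759 m, P = 2.672 m (p = P/D = 0.710827); state ← (V=0, rpm=0)
throttle_to(9094): rpm ← 9094
adjust_throttle(-1241): rpm ← 9094 -1241 = 7853
set_airspeed(14.02): V ← 14.02 m/s
adjust_throttle(-1643): rpm ← 7853 -1643 = 6210
set_airspeed(62.03): V ← 62.03 m/s
adjust_airspeed(-11.63): V ← 62.03 -11.63 = 50.4 m/s
adjust_airspeed(-7.09): V ← 50.4 -7.09 = 43.31 m/s
final state: V = 43.31 m/s, rpm = 6210 → n = rpm/60 = 103.500000 rev/s
target J* = 0.3953; solve J* = V/(n·D) for n: n = V/(J*·D) = 43.31/(0.3953 × 3.759) = 29.146677 rev/s
rpm = 60·n = 1748.800602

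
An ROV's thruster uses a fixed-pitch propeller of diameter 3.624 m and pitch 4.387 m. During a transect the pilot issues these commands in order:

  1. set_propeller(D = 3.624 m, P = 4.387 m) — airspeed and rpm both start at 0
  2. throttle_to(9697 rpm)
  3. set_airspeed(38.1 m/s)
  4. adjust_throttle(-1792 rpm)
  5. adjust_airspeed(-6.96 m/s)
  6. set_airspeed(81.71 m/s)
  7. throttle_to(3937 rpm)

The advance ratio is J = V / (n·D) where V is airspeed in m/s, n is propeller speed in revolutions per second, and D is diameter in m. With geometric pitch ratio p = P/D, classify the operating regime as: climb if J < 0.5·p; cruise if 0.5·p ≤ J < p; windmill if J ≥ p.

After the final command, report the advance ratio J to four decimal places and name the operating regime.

set_propeller: D = 3.624 m, P = 4.387 m (p = P/D = 1.210541); state ← (V=0, rpm=0)
throttle_to(9697): rpm ← 9697
set_airspeed(38.1): V ← 38.1 m/s
adjust_throttle(-1792): rpm ← 9697 -1792 = 7905
adjust_airspeed(-6.96): V ← 38.1 -6.96 = 31.14 m/s
set_airspeed(81.71): V ← 81.71 m/s
throttle_to(3937): rpm ← 3937
final state: V = 81.71 m/s, rpm = 3937 → n = rpm/60 = 65.616667 rev/s
J = V / (n·D) = 81.71 / (65.616667 × 3.624) = 0.343616
regime bands: climb J<0.6053 | cruise [0.6053, 1.2105) | windmill J≥1.2105
J = 0.3436 → climb

J = 0.3436, regime = climb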